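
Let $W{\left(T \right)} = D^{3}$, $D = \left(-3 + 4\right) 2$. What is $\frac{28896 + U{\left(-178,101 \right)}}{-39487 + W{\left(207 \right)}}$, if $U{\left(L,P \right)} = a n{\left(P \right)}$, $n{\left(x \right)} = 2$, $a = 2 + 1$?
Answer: $- \frac{28902}{39479} \approx -0.73209$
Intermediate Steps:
$a = 3$
$D = 2$ ($D = 1 \cdot 2 = 2$)
$W{\left(T \right)} = 8$ ($W{\left(T \right)} = 2^{3} = 8$)
$U{\left(L,P \right)} = 6$ ($U{\left(L,P \right)} = 3 \cdot 2 = 6$)
$\frac{28896 + U{\left(-178,101 \right)}}{-39487 + W{\left(207 \right)}} = \frac{28896 + 6}{-39487 + 8} = \frac{28902}{-39479} = 28902 \left(- \frac{1}{39479}\right) = - \frac{28902}{39479}$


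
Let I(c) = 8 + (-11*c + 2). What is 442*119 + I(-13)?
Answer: 52751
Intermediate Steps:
I(c) = 10 - 11*c (I(c) = 8 + (2 - 11*c) = 10 - 11*c)
442*119 + I(-13) = 442*119 + (10 - 11*(-13)) = 52598 + (10 + 143) = 52598 + 153 = 52751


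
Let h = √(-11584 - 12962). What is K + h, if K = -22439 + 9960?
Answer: -12479 + I*√24546 ≈ -12479.0 + 156.67*I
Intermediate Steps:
K = -12479
h = I*√24546 (h = √(-24546) = I*√24546 ≈ 156.67*I)
K + h = -12479 + I*√24546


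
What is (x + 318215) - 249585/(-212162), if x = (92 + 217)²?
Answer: 87770820337/212162 ≈ 4.1370e+5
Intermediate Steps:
x = 95481 (x = 309² = 95481)
(x + 318215) - 249585/(-212162) = (95481 + 318215) - 249585/(-212162) = 413696 - 249585*(-1/212162) = 413696 + 249585/212162 = 87770820337/212162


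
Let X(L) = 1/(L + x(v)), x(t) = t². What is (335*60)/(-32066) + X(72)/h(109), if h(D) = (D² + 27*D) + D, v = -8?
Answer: -20410408367/32561227304 ≈ -0.62683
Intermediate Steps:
h(D) = D² + 28*D
X(L) = 1/(64 + L) (X(L) = 1/(L + (-8)²) = 1/(L + 64) = 1/(64 + L))
(335*60)/(-32066) + X(72)/h(109) = (335*60)/(-32066) + 1/((64 + 72)*((109*(28 + 109)))) = 20100*(-1/32066) + 1/(136*((109*137))) = -10050/16033 + (1/136)/14933 = -10050/16033 + (1/136)*(1/14933) = -10050/16033 + 1/2030888 = -20410408367/32561227304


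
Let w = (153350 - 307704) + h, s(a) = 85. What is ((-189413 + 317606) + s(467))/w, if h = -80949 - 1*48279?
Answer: -64139/141791 ≈ -0.45235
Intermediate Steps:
h = -129228 (h = -80949 - 48279 = -129228)
w = -283582 (w = (153350 - 307704) - 129228 = -154354 - 129228 = -283582)
((-189413 + 317606) + s(467))/w = ((-189413 + 317606) + 85)/(-283582) = (128193 + 85)*(-1/283582) = 128278*(-1/283582) = -64139/141791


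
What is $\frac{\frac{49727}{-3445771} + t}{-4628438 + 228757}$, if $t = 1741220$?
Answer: $- \frac{5999845330893}{15160293199051} \approx -0.39576$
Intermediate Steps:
$\frac{\frac{49727}{-3445771} + t}{-4628438 + 228757} = \frac{\frac{49727}{-3445771} + 1741220}{-4628438 + 228757} = \frac{49727 \left(- \frac{1}{3445771}\right) + 1741220}{-4399681} = \left(- \frac{49727}{3445771} + 1741220\right) \left(- \frac{1}{4399681}\right) = \frac{5999845330893}{3445771} \left(- \frac{1}{4399681}\right) = - \frac{5999845330893}{15160293199051}$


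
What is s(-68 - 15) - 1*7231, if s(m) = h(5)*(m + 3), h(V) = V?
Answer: -7631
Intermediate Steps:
s(m) = 15 + 5*m (s(m) = 5*(m + 3) = 5*(3 + m) = 15 + 5*m)
s(-68 - 15) - 1*7231 = (15 + 5*(-68 - 15)) - 1*7231 = (15 + 5*(-83)) - 7231 = (15 - 415) - 7231 = -400 - 7231 = -7631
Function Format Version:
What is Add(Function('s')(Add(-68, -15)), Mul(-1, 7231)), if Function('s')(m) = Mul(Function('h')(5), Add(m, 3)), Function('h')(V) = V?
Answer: -7631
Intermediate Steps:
Function('s')(m) = Add(15, Mul(5, m)) (Function('s')(m) = Mul(5, Add(m, 3)) = Mul(5, Add(3, m)) = Add(15, Mul(5, m)))
Add(Function('s')(Add(-68, -15)), Mul(-1, 7231)) = Add(Add(15, Mul(5, Add(-68, -15))), Mul(-1, 7231)) = Add(Add(15, Mul(5, -83)), -7231) = Add(Add(15, -415), -7231) = Add(-400, -7231) = -7631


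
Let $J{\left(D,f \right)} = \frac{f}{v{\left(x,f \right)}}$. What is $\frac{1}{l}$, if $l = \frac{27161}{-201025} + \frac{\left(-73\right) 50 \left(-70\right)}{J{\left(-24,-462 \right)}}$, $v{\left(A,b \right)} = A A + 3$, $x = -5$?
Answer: $- \frac{603075}{9338606483} \approx -6.4579 \cdot 10^{-5}$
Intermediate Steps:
$v{\left(A,b \right)} = 3 + A^{2}$ ($v{\left(A,b \right)} = A^{2} + 3 = 3 + A^{2}$)
$J{\left(D,f \right)} = \frac{f}{28}$ ($J{\left(D,f \right)} = \frac{f}{3 + \left(-5\right)^{2}} = \frac{f}{3 + 25} = \frac{f}{28}$)
$l = - \frac{9338606483}{603075}$ ($l = \frac{27161}{-201025} + \frac{\left(-73\right) 50 \left(-70\right)}{\frac{1}{28} \left(-462\right)} = 27161 \left(- \frac{1}{201025}\right) + \frac{\left(-3650\right) \left(-70\right)}{- \frac{33}{2}} = - \frac{27161}{201025} + 255500 \left(- \frac{2}{33}\right) = - \frac{27161}{201025} - \frac{511000}{33} = - \frac{9338606483}{603075} \approx -15485.0$)
$\frac{1}{l} = \frac{1}{- \frac{9338606483}{603075}} = - \frac{603075}{9338606483}$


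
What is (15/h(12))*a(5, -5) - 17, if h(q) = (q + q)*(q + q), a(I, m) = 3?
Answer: -1083/64 ≈ -16.922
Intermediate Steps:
h(q) = 4*q² (h(q) = (2*q)*(2*q) = 4*q²)
(15/h(12))*a(5, -5) - 17 = (15/((4*12²)))*3 - 17 = (15/((4*144)))*3 - 17 = (15/576)*3 - 17 = (15*(1/576))*3 - 17 = (5/192)*3 - 17 = 5/64 - 17 = -1083/64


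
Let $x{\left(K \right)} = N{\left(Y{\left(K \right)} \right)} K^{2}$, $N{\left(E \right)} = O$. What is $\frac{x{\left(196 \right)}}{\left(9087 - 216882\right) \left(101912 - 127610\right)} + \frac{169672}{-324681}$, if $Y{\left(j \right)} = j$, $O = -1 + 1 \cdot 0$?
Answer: $- \frac{21572540124448}{41280219942255} \approx -0.52259$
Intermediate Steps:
$O = -1$ ($O = -1 + 0 = -1$)
$N{\left(E \right)} = -1$
$x{\left(K \right)} = - K^{2}$
$\frac{x{\left(196 \right)}}{\left(9087 - 216882\right) \left(101912 - 127610\right)} + \frac{169672}{-324681} = \frac{\left(-1\right) 196^{2}}{\left(9087 - 216882\right) \left(101912 - 127610\right)} + \frac{169672}{-324681} = \frac{\left(-1\right) 38416}{\left(-207795\right) \left(-25698\right)} + 169672 \left(- \frac{1}{324681}\right) = - \frac{38416}{5339915910} - \frac{169672}{324681} = \left(-38416\right) \frac{1}{5339915910} - \frac{169672}{324681} = - \frac{2744}{381422565} - \frac{169672}{324681} = - \frac{21572540124448}{41280219942255}$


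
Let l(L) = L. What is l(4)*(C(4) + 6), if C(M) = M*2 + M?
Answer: 72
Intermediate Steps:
C(M) = 3*M (C(M) = 2*M + M = 3*M)
l(4)*(C(4) + 6) = 4*(3*4 + 6) = 4*(12 + 6) = 4*18 = 72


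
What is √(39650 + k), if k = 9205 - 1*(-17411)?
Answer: √66266 ≈ 257.42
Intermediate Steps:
k = 26616 (k = 9205 + 17411 = 26616)
√(39650 + k) = √(39650 + 26616) = √66266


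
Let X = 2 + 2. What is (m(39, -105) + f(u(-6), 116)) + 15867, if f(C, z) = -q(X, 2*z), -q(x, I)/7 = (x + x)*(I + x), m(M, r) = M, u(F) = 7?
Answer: 29122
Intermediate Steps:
X = 4
q(x, I) = -14*x*(I + x) (q(x, I) = -7*(x + x)*(I + x) = -7*2*x*(I + x) = -14*x*(I + x))
f(C, z) = 224 + 112*z (f(C, z) = -(-14)*4*(2*z + 4) = -(-14)*4*(4 + 2*z) = -(-224 - 112*z) = 224 + 112*z)
(m(39, -105) + f(u(-6), 116)) + 15867 = (39 + (224 + 112*116)) + 15867 = (39 + (224 + 12992)) + 15867 = (39 + 13216) + 15867 = 13255 + 15867 = 29122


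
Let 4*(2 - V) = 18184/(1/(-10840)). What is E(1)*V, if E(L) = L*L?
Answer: 49278642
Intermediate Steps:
E(L) = L²
V = 49278642 (V = 2 - 4546/(1/(-10840)) = 2 - 4546/(-1/10840) = 2 - 4546*(-10840) = 2 - ¼*(-197114560) = 2 + 49278640 = 49278642)
E(1)*V = 1²*49278642 = 1*49278642 = 49278642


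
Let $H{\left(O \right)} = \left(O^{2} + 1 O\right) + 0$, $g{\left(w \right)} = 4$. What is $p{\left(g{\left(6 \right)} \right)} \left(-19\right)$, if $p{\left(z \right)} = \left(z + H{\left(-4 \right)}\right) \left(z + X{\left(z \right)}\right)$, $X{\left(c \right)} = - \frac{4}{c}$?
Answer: $-912$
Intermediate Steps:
$H{\left(O \right)} = O + O^{2}$ ($H{\left(O \right)} = \left(O^{2} + O\right) + 0 = \left(O + O^{2}\right) + 0 = O + O^{2}$)
$p{\left(z \right)} = \left(12 + z\right) \left(z - \frac{4}{z}\right)$ ($p{\left(z \right)} = \left(z - 4 \left(1 - 4\right)\right) \left(z - \frac{4}{z}\right) = \left(z - -12\right) \left(z - \frac{4}{z}\right) = \left(z + 12\right) \left(z - \frac{4}{z}\right) = \left(12 + z\right) \left(z - \frac{4}{z}\right)$)
$p{\left(g{\left(6 \right)} \right)} \left(-19\right) = \left(-4 + 4^{2} - \frac{48}{4} + 12 \cdot 4\right) \left(-19\right) = \left(-4 + 16 - 12 + 48\right) \left(-19\right) = 48 \left(-19\right) = -912$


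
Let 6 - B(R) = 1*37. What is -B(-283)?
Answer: 31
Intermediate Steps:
B(R) = -31 (B(R) = 6 - 37 = -31)
-B(-283) = -1*(-31) = 31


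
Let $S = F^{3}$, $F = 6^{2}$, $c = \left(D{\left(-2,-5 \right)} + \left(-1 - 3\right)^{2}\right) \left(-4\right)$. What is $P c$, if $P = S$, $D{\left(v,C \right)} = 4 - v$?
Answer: $-4105728$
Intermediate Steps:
$c = -88$ ($c = \left(\left(4 - -2\right) + \left(-1 - 3\right)^{2}\right) \left(-4\right) = \left(\left(4 + 2\right) + \left(-4\right)^{2}\right) \left(-4\right) = \left(6 + 16\right) \left(-4\right) = 22 \left(-4\right) = -88$)
$F = 36$
$S = 46656$ ($S = 36^{3} = 46656$)
$P = 46656$
$P c = 46656 \left(-88\right) = -4105728$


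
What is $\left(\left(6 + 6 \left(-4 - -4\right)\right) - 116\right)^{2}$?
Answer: $12100$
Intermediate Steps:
$\left(\left(6 + 6 \left(-4 - -4\right)\right) - 116\right)^{2} = \left(\left(6 + 6 \left(-4 + 4\right)\right) - 116\right)^{2} = \left(\left(6 + 6 \cdot 0\right) - 116\right)^{2} = \left(\left(6 + 0\right) - 116\right)^{2} = \left(6 - 116\right)^{2} = \left(-110\right)^{2} = 12100$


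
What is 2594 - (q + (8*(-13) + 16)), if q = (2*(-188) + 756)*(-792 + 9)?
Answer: 300222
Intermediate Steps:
q = -297540 (q = (-376 + 756)*(-783) = 380*(-783) = -297540)
2594 - (q + (8*(-13) + 16)) = 2594 - (-297540 + (8*(-13) + 16)) = 2594 - (-297540 + (-104 + 16)) = 2594 - (-297540 - 88) = 2594 - 1*(-297628) = 2594 + 297628 = 300222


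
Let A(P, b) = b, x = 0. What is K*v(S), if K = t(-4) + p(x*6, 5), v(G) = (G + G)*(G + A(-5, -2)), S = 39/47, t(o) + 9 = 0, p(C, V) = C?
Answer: 38610/2209 ≈ 17.478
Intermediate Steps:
t(o) = -9 (t(o) = -9 + 0 = -9)
S = 39/47 (S = 39*(1/47) = 39/47 ≈ 0.82979)
v(G) = 2*G*(-2 + G) (v(G) = (G + G)*(G - 2) = (2*G)*(-2 + G) = 2*G*(-2 + G))
K = -9 (K = -9 + 0*6 = -9 + 0 = -9)
K*v(S) = -18*39*(-2 + 39/47)/47 = -18*39*(-55)/(47*47) = -9*(-4290/2209) = 38610/2209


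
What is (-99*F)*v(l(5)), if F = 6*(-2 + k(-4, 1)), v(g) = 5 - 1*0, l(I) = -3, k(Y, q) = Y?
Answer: 17820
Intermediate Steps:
v(g) = 5 (v(g) = 5 + 0 = 5)
F = -36 (F = 6*(-2 - 4) = 6*(-6) = -36)
(-99*F)*v(l(5)) = -99*(-36)*5 = 3564*5 = 17820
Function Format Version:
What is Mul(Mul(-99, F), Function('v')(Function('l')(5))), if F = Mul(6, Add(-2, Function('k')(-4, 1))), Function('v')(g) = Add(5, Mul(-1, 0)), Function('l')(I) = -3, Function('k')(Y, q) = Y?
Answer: 17820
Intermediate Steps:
Function('v')(g) = 5 (Function('v')(g) = Add(5, 0) = 5)
F = -36 (F = Mul(6, Add(-2, -4)) = Mul(6, -6) = -36)
Mul(Mul(-99, F), Function('v')(Function('l')(5))) = Mul(Mul(-99, -36), 5) = Mul(3564, 5) = 17820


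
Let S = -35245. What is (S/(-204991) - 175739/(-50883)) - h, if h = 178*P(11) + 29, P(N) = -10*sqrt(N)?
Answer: -13929887887/548976687 + 1780*sqrt(11) ≈ 5878.2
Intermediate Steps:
h = 29 - 1780*sqrt(11) (h = 178*(-10*sqrt(11)) + 29 = -1780*sqrt(11) + 29 = 29 - 1780*sqrt(11) ≈ -5874.6)
(S/(-204991) - 175739/(-50883)) - h = (-35245/(-204991) - 175739/(-50883)) - (29 - 1780*sqrt(11)) = (-35245*(-1/204991) - 175739*(-1/50883)) + (-29 + 1780*sqrt(11)) = (1855/10789 + 175739/50883) + (-29 + 1780*sqrt(11)) = 1990436036/548976687 + (-29 + 1780*sqrt(11)) = -13929887887/548976687 + 1780*sqrt(11)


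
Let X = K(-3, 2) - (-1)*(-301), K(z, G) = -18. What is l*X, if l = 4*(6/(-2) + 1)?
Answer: 2552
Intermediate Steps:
X = -319 (X = -18 - (-1)*(-301) = -18 - 1*301 = -18 - 301 = -319)
l = -8 (l = 4*(6*(-½) + 1) = 4*(-3 + 1) = 4*(-2) = -8)
l*X = -8*(-319) = 2552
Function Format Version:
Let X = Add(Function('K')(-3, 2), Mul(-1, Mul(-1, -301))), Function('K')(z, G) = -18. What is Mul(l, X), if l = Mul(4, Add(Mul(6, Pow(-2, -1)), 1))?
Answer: 2552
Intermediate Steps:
X = -319 (X = Add(-18, Mul(-1, Mul(-1, -301))) = Add(-18, Mul(-1, 301)) = Add(-18, -301) = -319)
l = -8 (l = Mul(4, Add(Mul(6, Rational(-1, 2)), 1)) = Mul(4, Add(-3, 1)) = Mul(4, -2) = -8)
Mul(l, X) = Mul(-8, -319) = 2552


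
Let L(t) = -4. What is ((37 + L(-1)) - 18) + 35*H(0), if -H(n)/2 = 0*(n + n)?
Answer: 15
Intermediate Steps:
H(n) = 0 (H(n) = -0*(n + n) = -0*2*n = -2*0 = 0)
((37 + L(-1)) - 18) + 35*H(0) = ((37 - 4) - 18) + 35*0 = (33 - 18) + 0 = 15 + 0 = 15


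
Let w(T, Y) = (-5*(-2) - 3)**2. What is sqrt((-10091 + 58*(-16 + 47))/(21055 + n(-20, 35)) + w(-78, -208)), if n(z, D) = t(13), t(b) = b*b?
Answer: sqrt(5474109998)/10612 ≈ 6.9720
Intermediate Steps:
t(b) = b**2
n(z, D) = 169 (n(z, D) = 13**2 = 169)
w(T, Y) = 49 (w(T, Y) = (10 - 3)**2 = 7**2 = 49)
sqrt((-10091 + 58*(-16 + 47))/(21055 + n(-20, 35)) + w(-78, -208)) = sqrt((-10091 + 58*(-16 + 47))/(21055 + 169) + 49) = sqrt((-10091 + 58*31)/21224 + 49) = sqrt((-10091 + 1798)*(1/21224) + 49) = sqrt(-8293*1/21224 + 49) = sqrt(-8293/21224 + 49) = sqrt(1031683/21224) = sqrt(5474109998)/10612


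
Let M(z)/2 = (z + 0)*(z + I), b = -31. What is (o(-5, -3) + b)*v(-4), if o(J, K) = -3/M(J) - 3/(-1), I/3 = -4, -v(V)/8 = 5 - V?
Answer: 171468/85 ≈ 2017.3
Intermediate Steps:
v(V) = -40 + 8*V (v(V) = -8*(5 - V) = -40 + 8*V)
I = -12 (I = 3*(-4) = -12)
M(z) = 2*z*(-12 + z) (M(z) = 2*((z + 0)*(z - 12)) = 2*(z*(-12 + z)) = 2*z*(-12 + z))
o(J, K) = 3 - 3/(2*J*(-12 + J)) (o(J, K) = -3*1/(2*J*(-12 + J)) - 3/(-1) = -3/(2*J*(-12 + J)) - 3*(-1) = -3/(2*J*(-12 + J)) + 3 = 3 - 3/(2*J*(-12 + J)))
(o(-5, -3) + b)*v(-4) = ((3/2)*(-1 + 2*(-5)*(-12 - 5))/(-5*(-12 - 5)) - 31)*(-40 + 8*(-4)) = ((3/2)*(-1/5)*(-1 + 2*(-5)*(-17))/(-17) - 31)*(-40 - 32) = ((3/2)*(-1/5)*(-1/17)*(-1 + 170) - 31)*(-72) = ((3/2)*(-1/5)*(-1/17)*169 - 31)*(-72) = (507/170 - 31)*(-72) = -4763/170*(-72) = 171468/85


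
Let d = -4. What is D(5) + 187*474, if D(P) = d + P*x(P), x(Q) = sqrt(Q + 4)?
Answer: 88649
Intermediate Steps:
x(Q) = sqrt(4 + Q)
D(P) = -4 + P*sqrt(4 + P)
D(5) + 187*474 = (-4 + 5*sqrt(4 + 5)) + 187*474 = (-4 + 5*sqrt(9)) + 88638 = (-4 + 5*3) + 88638 = (-4 + 15) + 88638 = 11 + 88638 = 88649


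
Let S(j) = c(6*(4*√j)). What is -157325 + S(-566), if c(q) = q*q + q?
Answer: -483341 + 24*I*√566 ≈ -4.8334e+5 + 570.98*I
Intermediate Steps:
c(q) = q + q² (c(q) = q² + q = q + q²)
S(j) = 24*√j*(1 + 24*√j) (S(j) = (6*(4*√j))*(1 + 6*(4*√j)) = (24*√j)*(1 + 24*√j) = 24*√j*(1 + 24*√j))
-157325 + S(-566) = -157325 + (24*√(-566) + 576*(-566)) = -157325 + (24*(I*√566) - 326016) = -157325 + (24*I*√566 - 326016) = -157325 + (-326016 + 24*I*√566) = -483341 + 24*I*√566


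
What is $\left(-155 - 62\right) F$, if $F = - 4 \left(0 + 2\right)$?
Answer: $1736$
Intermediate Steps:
$F = -8$ ($F = \left(-4\right) 2 = -8$)
$\left(-155 - 62\right) F = \left(-155 - 62\right) \left(-8\right) = \left(-217\right) \left(-8\right) = 1736$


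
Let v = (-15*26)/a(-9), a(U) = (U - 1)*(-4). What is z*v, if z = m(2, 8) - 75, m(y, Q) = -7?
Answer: 1599/2 ≈ 799.50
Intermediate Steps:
a(U) = 4 - 4*U (a(U) = (-1 + U)*(-4) = 4 - 4*U)
v = -39/4 (v = (-15*26)/(4 - 4*(-9)) = -390/(4 + 36) = -390/40 = -390*1/40 = -39/4 ≈ -9.7500)
z = -82 (z = -7 - 75 = -82)
z*v = -82*(-39/4) = 1599/2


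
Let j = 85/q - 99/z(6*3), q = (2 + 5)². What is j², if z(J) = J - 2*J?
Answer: 502681/9604 ≈ 52.341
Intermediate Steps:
q = 49 (q = 7² = 49)
z(J) = -J
j = 709/98 (j = 85/49 - 99/((-6*3)) = 85*(1/49) - 99/((-1*18)) = 85/49 - 99/(-18) = 85/49 - 99*(-1/18) = 85/49 + 11/2 = 709/98 ≈ 7.2347)
j² = (709/98)² = 502681/9604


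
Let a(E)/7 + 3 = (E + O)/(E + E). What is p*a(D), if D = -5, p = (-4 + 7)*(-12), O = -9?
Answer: 2016/5 ≈ 403.20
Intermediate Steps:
p = -36 (p = 3*(-12) = -36)
a(E) = -21 + 7*(-9 + E)/(2*E) (a(E) = -21 + 7*((E - 9)/(E + E)) = -21 + 7*((-9 + E)/((2*E))) = -21 + 7*((-9 + E)*(1/(2*E))) = -21 + 7*((-9 + E)/(2*E)) = -21 + 7*(-9 + E)/(2*E))
p*a(D) = -126*(-9 - 5*(-5))/(-5) = -126*(-1)*(-9 + 25)/5 = -126*(-1)*16/5 = -36*(-56/5) = 2016/5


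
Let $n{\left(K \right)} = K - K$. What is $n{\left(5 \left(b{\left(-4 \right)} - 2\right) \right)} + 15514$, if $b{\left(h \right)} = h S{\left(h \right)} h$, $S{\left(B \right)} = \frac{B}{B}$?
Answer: $15514$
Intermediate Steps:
$S{\left(B \right)} = 1$
$b{\left(h \right)} = h^{2}$ ($b{\left(h \right)} = h 1 h = h h = h^{2}$)
$n{\left(K \right)} = 0$
$n{\left(5 \left(b{\left(-4 \right)} - 2\right) \right)} + 15514 = 0 + 15514 = 15514$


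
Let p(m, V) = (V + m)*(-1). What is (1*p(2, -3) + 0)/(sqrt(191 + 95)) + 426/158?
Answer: 213/79 + sqrt(286)/286 ≈ 2.7553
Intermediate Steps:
p(m, V) = -V - m
(1*p(2, -3) + 0)/(sqrt(191 + 95)) + 426/158 = (1*(-1*(-3) - 1*2) + 0)/(sqrt(191 + 95)) + 426/158 = (1*(3 - 2) + 0)/(sqrt(286)) + 426*(1/158) = (1*1 + 0)*(sqrt(286)/286) + 213/79 = (1 + 0)*(sqrt(286)/286) + 213/79 = 1*(sqrt(286)/286) + 213/79 = sqrt(286)/286 + 213/79 = 213/79 + sqrt(286)/286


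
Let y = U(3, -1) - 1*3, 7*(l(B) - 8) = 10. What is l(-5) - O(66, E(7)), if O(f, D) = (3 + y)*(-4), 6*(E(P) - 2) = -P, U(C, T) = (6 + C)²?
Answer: 2334/7 ≈ 333.43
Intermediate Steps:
l(B) = 66/7 (l(B) = 8 + (⅐)*10 = 8 + 10/7 = 66/7)
y = 78 (y = (6 + 3)² - 1*3 = 9² - 3 = 81 - 3 = 78)
E(P) = 2 - P/6 (E(P) = 2 + (-P)/6 = 2 - P/6)
O(f, D) = -324 (O(f, D) = (3 + 78)*(-4) = 81*(-4) = -324)
l(-5) - O(66, E(7)) = 66/7 - 1*(-324) = 66/7 + 324 = 2334/7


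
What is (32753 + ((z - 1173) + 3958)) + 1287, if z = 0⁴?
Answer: 36825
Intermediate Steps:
z = 0
(32753 + ((z - 1173) + 3958)) + 1287 = (32753 + ((0 - 1173) + 3958)) + 1287 = (32753 + (-1173 + 3958)) + 1287 = (32753 + 2785) + 1287 = 35538 + 1287 = 36825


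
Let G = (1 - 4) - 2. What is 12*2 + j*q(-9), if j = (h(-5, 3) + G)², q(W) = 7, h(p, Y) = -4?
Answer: 591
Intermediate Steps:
G = -5 (G = -3 - 2 = -5)
j = 81 (j = (-4 - 5)² = (-9)² = 81)
12*2 + j*q(-9) = 12*2 + 81*7 = 24 + 567 = 591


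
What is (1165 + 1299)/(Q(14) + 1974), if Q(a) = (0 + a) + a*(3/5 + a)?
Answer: 880/783 ≈ 1.1239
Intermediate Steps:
Q(a) = a + a*(⅗ + a) (Q(a) = a + a*(3*(⅕) + a) = a + a*(⅗ + a))
(1165 + 1299)/(Q(14) + 1974) = (1165 + 1299)/((⅕)*14*(8 + 5*14) + 1974) = 2464/((⅕)*14*(8 + 70) + 1974) = 2464/((⅕)*14*78 + 1974) = 2464/(1092/5 + 1974) = 2464/(10962/5) = 2464*(5/10962) = 880/783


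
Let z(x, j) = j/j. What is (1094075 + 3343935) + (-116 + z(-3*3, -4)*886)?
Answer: 4438780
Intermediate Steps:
z(x, j) = 1
(1094075 + 3343935) + (-116 + z(-3*3, -4)*886) = (1094075 + 3343935) + (-116 + 1*886) = 4438010 + (-116 + 886) = 4438010 + 770 = 4438780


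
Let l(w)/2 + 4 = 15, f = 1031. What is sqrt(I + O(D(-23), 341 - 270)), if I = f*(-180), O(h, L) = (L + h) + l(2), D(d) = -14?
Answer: I*sqrt(185501) ≈ 430.7*I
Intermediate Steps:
l(w) = 22 (l(w) = -8 + 2*15 = -8 + 30 = 22)
O(h, L) = 22 + L + h (O(h, L) = (L + h) + 22 = 22 + L + h)
I = -185580 (I = 1031*(-180) = -185580)
sqrt(I + O(D(-23), 341 - 270)) = sqrt(-185580 + (22 + (341 - 270) - 14)) = sqrt(-185580 + (22 + 71 - 14)) = sqrt(-185580 + 79) = sqrt(-185501) = I*sqrt(185501)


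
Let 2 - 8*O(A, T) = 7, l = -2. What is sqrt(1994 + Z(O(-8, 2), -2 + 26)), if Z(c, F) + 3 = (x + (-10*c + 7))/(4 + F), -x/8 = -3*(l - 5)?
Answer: sqrt(1556611)/28 ≈ 44.559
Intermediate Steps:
x = -168 (x = -(-24)*(-2 - 5) = -(-24)*(-7) = -8*21 = -168)
O(A, T) = -5/8 (O(A, T) = 1/4 - 1/8*7 = 1/4 - 7/8 = -5/8)
Z(c, F) = -3 + (-161 - 10*c)/(4 + F) (Z(c, F) = -3 + (-168 + (-10*c + 7))/(4 + F) = -3 + (-168 + (7 - 10*c))/(4 + F) = -3 + (-161 - 10*c)/(4 + F))
sqrt(1994 + Z(O(-8, 2), -2 + 26)) = sqrt(1994 + (-173 - 10*(-5/8) - 3*(-2 + 26))/(4 + (-2 + 26))) = sqrt(1994 + (-173 + 25/4 - 3*24)/(4 + 24)) = sqrt(1994 + (-173 + 25/4 - 72)/28) = sqrt(1994 + (1/28)*(-955/4)) = sqrt(1994 - 955/112) = sqrt(222373/112) = sqrt(1556611)/28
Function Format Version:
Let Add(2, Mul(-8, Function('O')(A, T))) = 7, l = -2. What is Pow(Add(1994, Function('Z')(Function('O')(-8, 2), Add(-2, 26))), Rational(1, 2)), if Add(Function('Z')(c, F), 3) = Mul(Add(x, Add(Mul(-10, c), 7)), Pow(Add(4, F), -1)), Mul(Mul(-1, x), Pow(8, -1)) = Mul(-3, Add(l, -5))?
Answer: Mul(Rational(1, 28), Pow(1556611, Rational(1, 2))) ≈ 44.559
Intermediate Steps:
x = -168 (x = Mul(-8, Mul(-3, Add(-2, -5))) = Mul(-8, Mul(-3, -7)) = Mul(-8, 21) = -168)
Function('O')(A, T) = Rational(-5, 8) (Function('O')(A, T) = Add(Rational(1, 4), Mul(Rational(-1, 8), 7)) = Add(Rational(1, 4), Rational(-7, 8)) = Rational(-5, 8))
Function('Z')(c, F) = Add(-3, Mul(Pow(Add(4, F), -1), Add(-161, Mul(-10, c)))) (Function('Z')(c, F) = Add(-3, Mul(Add(-168, Add(Mul(-10, c), 7)), Pow(Add(4, F), -1))) = Add(-3, Mul(Add(-168, Add(7, Mul(-10, c))), Pow(Add(4, F), -1))) = Add(-3, Mul(Add(-161, Mul(-10, c)), Pow(Add(4, F), -1))) = Add(-3, Mul(Pow(Add(4, F), -1), Add(-161, Mul(-10, c)))))
Pow(Add(1994, Function('Z')(Function('O')(-8, 2), Add(-2, 26))), Rational(1, 2)) = Pow(Add(1994, Mul(Pow(Add(4, Add(-2, 26)), -1), Add(-173, Mul(-10, Rational(-5, 8)), Mul(-3, Add(-2, 26))))), Rational(1, 2)) = Pow(Add(1994, Mul(Pow(Add(4, 24), -1), Add(-173, Rational(25, 4), Mul(-3, 24)))), Rational(1, 2)) = Pow(Add(1994, Mul(Pow(28, -1), Add(-173, Rational(25, 4), -72))), Rational(1, 2)) = Pow(Add(1994, Mul(Rational(1, 28), Rational(-955, 4))), Rational(1, 2)) = Pow(Add(1994, Rational(-955, 112)), Rational(1, 2)) = Pow(Rational(222373, 112), Rational(1, 2)) = Mul(Rational(1, 28), Pow(1556611, Rational(1, 2)))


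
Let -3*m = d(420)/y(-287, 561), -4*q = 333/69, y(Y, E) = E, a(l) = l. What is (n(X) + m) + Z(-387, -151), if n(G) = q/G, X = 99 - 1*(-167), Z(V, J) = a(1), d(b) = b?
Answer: 10240441/13728792 ≈ 0.74591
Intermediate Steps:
Z(V, J) = 1
X = 266 (X = 99 + 167 = 266)
q = -111/92 (q = -333/(4*69) = -1/4*111/23 = -111/92 ≈ -1.2065)
n(G) = -111/(92*G)
m = -140/561 ≈ -0.24955
(n(X) + m) + Z(-387, -151) = (-111/92/266 - 140/561) + 1 = (-111/92*1/266 - 140/561) + 1 = (-111/24472 - 140/561) + 1 = -3488351/13728792 + 1 = 10240441/13728792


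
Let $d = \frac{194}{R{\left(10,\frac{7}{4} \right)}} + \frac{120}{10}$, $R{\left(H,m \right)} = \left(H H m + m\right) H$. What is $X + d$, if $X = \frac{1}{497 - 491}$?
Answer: $\frac{260383}{21210} \approx 12.276$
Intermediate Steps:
$R{\left(H,m \right)} = H \left(m + m H^{2}\right)$ ($R{\left(H,m \right)} = \left(H^{2} m + m\right) H = \left(m H^{2} + m\right) H = \left(m + m H^{2}\right) H = H \left(m + m H^{2}\right)$)
$d = \frac{42808}{3535}$ ($d = \frac{194}{10 \cdot \frac{7}{4} \left(1 + 10^{2}\right)} + \frac{120}{10} = \frac{194}{10 \cdot 7 \cdot \frac{1}{4} \left(1 + 100\right)} + 120 \cdot \frac{1}{10} = \frac{194}{10 \cdot \frac{7}{4} \cdot 101} + 12 = \frac{194}{\frac{3535}{2}} + 12 = 194 \cdot \frac{2}{3535} + 12 = \frac{388}{3535} + 12 = \frac{42808}{3535} \approx 12.11$)
$X = \frac{1}{6} \approx 0.16667$
$X + d = \frac{1}{6} + \frac{42808}{3535} = \frac{260383}{21210}$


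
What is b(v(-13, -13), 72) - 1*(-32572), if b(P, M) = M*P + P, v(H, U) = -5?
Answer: 32207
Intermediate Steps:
b(P, M) = P + M*P
b(v(-13, -13), 72) - 1*(-32572) = -5*(1 + 72) - 1*(-32572) = -5*73 + 32572 = -365 + 32572 = 32207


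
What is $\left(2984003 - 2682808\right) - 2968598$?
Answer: $-2667403$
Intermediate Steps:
$\left(2984003 - 2682808\right) - 2968598 = 301195 - 2968598 = -2667403$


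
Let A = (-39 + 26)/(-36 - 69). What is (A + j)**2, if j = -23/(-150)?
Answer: 9409/122500 ≈ 0.076808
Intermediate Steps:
A = 13/105 (A = -13/(-105) = -13*(-1/105) = 13/105 ≈ 0.12381)
j = 23/150 (j = -23*(-1/150) = 23/150 ≈ 0.15333)
(A + j)**2 = (13/105 + 23/150)**2 = (97/350)**2 = 9409/122500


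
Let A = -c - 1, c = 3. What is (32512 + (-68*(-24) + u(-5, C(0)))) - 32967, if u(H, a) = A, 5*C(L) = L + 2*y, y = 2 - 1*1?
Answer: 1173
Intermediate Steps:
y = 1 (y = 2 - 1 = 1)
A = -4 (A = -1*3 - 1 = -3 - 1 = -4)
C(L) = 2/5 + L/5 (C(L) = (L + 2*1)/5 = (L + 2)/5 = (2 + L)/5 = 2/5 + L/5)
u(H, a) = -4
(32512 + (-68*(-24) + u(-5, C(0)))) - 32967 = (32512 + (-68*(-24) - 4)) - 32967 = (32512 + (1632 - 4)) - 32967 = (32512 + 1628) - 32967 = 34140 - 32967 = 1173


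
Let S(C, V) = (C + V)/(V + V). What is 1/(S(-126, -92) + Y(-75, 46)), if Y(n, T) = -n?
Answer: 92/7009 ≈ 0.013126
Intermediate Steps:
S(C, V) = (C + V)/(2*V) (S(C, V) = (C + V)/((2*V)) = (C + V)*(1/(2*V)) = (C + V)/(2*V))
1/(S(-126, -92) + Y(-75, 46)) = 1/((½)*(-126 - 92)/(-92) - 1*(-75)) = 1/((½)*(-1/92)*(-218) + 75) = 1/(109/92 + 75) = 1/(7009/92) = 92/7009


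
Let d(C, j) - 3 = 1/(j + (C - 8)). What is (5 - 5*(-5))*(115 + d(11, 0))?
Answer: 3550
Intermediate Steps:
d(C, j) = 3 + 1/(-8 + C + j) (d(C, j) = 3 + 1/(j + (C - 8)) = 3 + 1/(j + (-8 + C)) = 3 + 1/(-8 + C + j))
(5 - 5*(-5))*(115 + d(11, 0)) = (5 - 5*(-5))*(115 + (-23 + 3*11 + 3*0)/(-8 + 11 + 0)) = (5 + 25)*(115 + (-23 + 33 + 0)/3) = 30*(115 + (⅓)*10) = 30*(115 + 10/3) = 30*(355/3) = 3550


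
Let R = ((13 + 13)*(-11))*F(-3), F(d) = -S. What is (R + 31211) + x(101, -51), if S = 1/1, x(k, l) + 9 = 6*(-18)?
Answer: 31380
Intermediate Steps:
x(k, l) = -117 (x(k, l) = -9 + 6*(-18) = -9 - 108 = -117)
S = 1
F(d) = -1 (F(d) = -1*1 = -1)
R = 286 (R = ((13 + 13)*(-11))*(-1) = (26*(-11))*(-1) = -286*(-1) = 286)
(R + 31211) + x(101, -51) = (286 + 31211) - 117 = 31497 - 117 = 31380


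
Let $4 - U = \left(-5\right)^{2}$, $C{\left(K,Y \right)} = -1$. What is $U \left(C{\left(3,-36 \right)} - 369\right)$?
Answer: $7770$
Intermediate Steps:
$U = -21$ ($U = 4 - \left(-5\right)^{2} = 4 - 25 = -21$)
$U \left(C{\left(3,-36 \right)} - 369\right) = - 21 \left(-1 - 369\right) = \left(-21\right) \left(-370\right) = 7770$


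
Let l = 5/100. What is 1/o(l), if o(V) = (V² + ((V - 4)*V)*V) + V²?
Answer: -8000/39 ≈ -205.13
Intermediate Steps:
l = 1/20 (l = 5*(1/100) = 1/20 ≈ 0.050000)
o(V) = 2*V² + V²*(-4 + V) (o(V) = (V² + ((-4 + V)*V)*V) + V² = (V² + (V*(-4 + V))*V) + V² = (V² + V²*(-4 + V)) + V² = 2*V² + V²*(-4 + V))
1/o(l) = 1/((1/20)²*(-2 + 1/20)) = 1/((1/400)*(-39/20)) = 1/(-39/8000) = -8000/39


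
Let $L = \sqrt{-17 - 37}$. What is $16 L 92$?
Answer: $4416 i \sqrt{6} \approx 10817.0 i$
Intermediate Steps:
$L = 3 i \sqrt{6}$ ($L = \sqrt{-54} = 3 i \sqrt{6} \approx 7.3485 i$)
$16 L 92 = 16 \cdot 3 i \sqrt{6} \cdot 92 = 48 i \sqrt{6} \cdot 92 = 4416 i \sqrt{6}$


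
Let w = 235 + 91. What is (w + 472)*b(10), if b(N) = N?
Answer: 7980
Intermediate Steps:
w = 326
(w + 472)*b(10) = (326 + 472)*10 = 798*10 = 7980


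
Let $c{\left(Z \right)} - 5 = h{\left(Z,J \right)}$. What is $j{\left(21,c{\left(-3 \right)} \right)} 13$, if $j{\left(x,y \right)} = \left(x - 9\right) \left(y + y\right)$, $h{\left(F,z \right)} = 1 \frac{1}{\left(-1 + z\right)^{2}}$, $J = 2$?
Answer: $1872$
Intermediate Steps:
$h{\left(F,z \right)} = \frac{1}{\left(-1 + z\right)^{2}}$ ($h{\left(F,z \right)} = 1 \frac{1}{\left(-1 + z\right)^{2}} = \frac{1}{\left(-1 + z\right)^{2}}$)
$c{\left(Z \right)} = 6$ ($c{\left(Z \right)} = 5 + \frac{1}{\left(-1 + 2\right)^{2}} = 5 + 1^{-2} = 5 + 1 = 6$)
$j{\left(x,y \right)} = 2 y \left(-9 + x\right)$ ($j{\left(x,y \right)} = \left(-9 + x\right) 2 y = 2 y \left(-9 + x\right)$)
$j{\left(21,c{\left(-3 \right)} \right)} 13 = 2 \cdot 6 \left(-9 + 21\right) 13 = 2 \cdot 6 \cdot 12 \cdot 13 = 144 \cdot 13 = 1872$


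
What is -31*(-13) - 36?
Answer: 367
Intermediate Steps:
-31*(-13) - 36 = 403 - 36 = 367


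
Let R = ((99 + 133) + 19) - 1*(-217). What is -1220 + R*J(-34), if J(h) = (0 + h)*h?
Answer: 539788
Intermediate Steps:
J(h) = h**2 (J(h) = h*h = h**2)
R = 468 (R = (232 + 19) + 217 = 251 + 217 = 468)
-1220 + R*J(-34) = -1220 + 468*(-34)**2 = -1220 + 468*1156 = -1220 + 541008 = 539788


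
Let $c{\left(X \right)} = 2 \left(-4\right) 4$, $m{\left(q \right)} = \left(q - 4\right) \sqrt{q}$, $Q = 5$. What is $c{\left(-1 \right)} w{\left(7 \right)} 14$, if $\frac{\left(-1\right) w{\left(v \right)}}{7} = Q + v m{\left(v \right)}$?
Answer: $15680 + 65856 \sqrt{7} \approx 1.8992 \cdot 10^{5}$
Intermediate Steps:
$m{\left(q \right)} = \sqrt{q} \left(-4 + q\right)$ ($m{\left(q \right)} = \left(-4 + q\right) \sqrt{q} = \sqrt{q} \left(-4 + q\right)$)
$w{\left(v \right)} = -35 - 7 v^{\frac{3}{2}} \left(-4 + v\right)$ ($w{\left(v \right)} = - 7 \left(5 + v \sqrt{v} \left(-4 + v\right)\right) = - 7 \left(5 + v^{\frac{3}{2}} \left(-4 + v\right)\right) = -35 - 7 v^{\frac{3}{2}} \left(-4 + v\right)$)
$c{\left(X \right)} = -32$ ($c{\left(X \right)} = \left(-8\right) 4 = -32$)
$c{\left(-1 \right)} w{\left(7 \right)} 14 = - 32 \left(-35 + 7 \cdot 7^{\frac{3}{2}} \left(4 - 7\right)\right) 14 = - 32 \left(-35 + 7 \cdot 7 \sqrt{7} \left(4 - 7\right)\right) 14 = - 32 \left(-35 + 7 \cdot 7 \sqrt{7} \left(-3\right)\right) 14 = - 32 \left(-35 - 147 \sqrt{7}\right) 14 = \left(1120 + 4704 \sqrt{7}\right) 14 = 15680 + 65856 \sqrt{7}$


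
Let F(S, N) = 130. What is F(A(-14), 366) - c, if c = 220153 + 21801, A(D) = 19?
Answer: -241824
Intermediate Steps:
c = 241954
F(A(-14), 366) - c = 130 - 1*241954 = 130 - 241954 = -241824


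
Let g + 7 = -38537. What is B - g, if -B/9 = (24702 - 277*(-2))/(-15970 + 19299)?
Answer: 128085672/3329 ≈ 38476.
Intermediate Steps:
g = -38544 (g = -7 - 38537 = -38544)
B = -227304/3329 (B = -9*(24702 - 277*(-2))/(-15970 + 19299) = -9*(24702 + 554)/3329 = -227304/3329 ≈ -68.280)
B - g = -227304/3329 - 1*(-38544) = -227304/3329 + 38544 = 128085672/3329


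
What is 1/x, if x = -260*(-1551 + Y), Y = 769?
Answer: 1/203320 ≈ 4.9184e-6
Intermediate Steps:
x = 203320 (x = -260*(-1551 + 769) = -260*(-782) = 203320)
1/x = 1/203320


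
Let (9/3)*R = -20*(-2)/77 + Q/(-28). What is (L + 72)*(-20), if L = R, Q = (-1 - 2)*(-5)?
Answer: -332615/231 ≈ -1439.9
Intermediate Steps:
Q = 15 (Q = -3*(-5) = 15)
R = -5/924 (R = (-20*(-2)/77 + 15/(-28))/3 = (40*(1/77) + 15*(-1/28))/3 = (40/77 - 15/28)/3 = (1/3)*(-5/308) = -5/924 ≈ -0.0054113)
L = -5/924 ≈ -0.0054113
(L + 72)*(-20) = (-5/924 + 72)*(-20) = (66523/924)*(-20) = -332615/231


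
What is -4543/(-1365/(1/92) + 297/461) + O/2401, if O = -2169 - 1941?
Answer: -232907991607/138998891283 ≈ -1.6756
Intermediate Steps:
O = -4110
-4543/(-1365/(1/92) + 297/461) + O/2401 = -4543/(-1365/(1/92) + 297/461) - 4110/2401 = -4543/(-1365/1/92 + 297*(1/461)) - 4110*1/2401 = -4543/(-1365*92 + 297/461) - 4110/2401 = -4543/(-125580 + 297/461) - 4110/2401 = -4543/(-57892083/461) - 4110/2401 = -4543*(-461/57892083) - 4110/2401 = 2094323/57892083 - 4110/2401 = -232907991607/138998891283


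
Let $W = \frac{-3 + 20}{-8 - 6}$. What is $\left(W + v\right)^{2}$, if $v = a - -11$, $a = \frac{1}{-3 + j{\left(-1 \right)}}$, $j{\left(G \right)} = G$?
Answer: $\frac{71289}{784} \approx 90.93$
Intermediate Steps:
$W = - \frac{17}{14}$ ($W = \frac{17}{-14} = 17 \left(- \frac{1}{14}\right) = - \frac{17}{14} \approx -1.2143$)
$a = - \frac{1}{4}$ ($a = \frac{1}{-3 - 1} = \frac{1}{-4} = - \frac{1}{4} \approx -0.25$)
$v = \frac{43}{4}$ ($v = - \frac{1}{4} - -11 = - \frac{1}{4} + 11 = \frac{43}{4} \approx 10.75$)
$\left(W + v\right)^{2} = \left(- \frac{17}{14} + \frac{43}{4}\right)^{2} = \left(\frac{267}{28}\right)^{2} = \frac{71289}{784}$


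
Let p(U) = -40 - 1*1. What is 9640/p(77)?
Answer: -9640/41 ≈ -235.12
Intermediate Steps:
p(U) = -41 (p(U) = -40 - 1 = -41)
9640/p(77) = 9640/(-41) = 9640*(-1/41) = -9640/41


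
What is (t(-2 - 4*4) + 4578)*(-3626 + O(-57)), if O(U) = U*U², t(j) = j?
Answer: -861014640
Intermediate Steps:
O(U) = U³
(t(-2 - 4*4) + 4578)*(-3626 + O(-57)) = ((-2 - 4*4) + 4578)*(-3626 + (-57)³) = ((-2 - 16) + 4578)*(-3626 - 185193) = (-18 + 4578)*(-188819) = 4560*(-188819) = -861014640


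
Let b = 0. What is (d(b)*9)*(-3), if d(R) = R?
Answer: 0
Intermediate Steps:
(d(b)*9)*(-3) = (0*9)*(-3) = 0*(-3) = 0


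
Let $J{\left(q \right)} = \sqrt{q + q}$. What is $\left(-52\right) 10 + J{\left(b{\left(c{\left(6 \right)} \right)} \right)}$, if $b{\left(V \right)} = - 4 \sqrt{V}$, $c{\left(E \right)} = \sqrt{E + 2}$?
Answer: $-520 + 2 i 2^{\frac{7}{8}} \approx -520.0 + 3.668 i$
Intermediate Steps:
$c{\left(E \right)} = \sqrt{2 + E}$
$J{\left(q \right)} = \sqrt{2} \sqrt{q}$ ($J{\left(q \right)} = \sqrt{2 q} = \sqrt{2} \sqrt{q}$)
$\left(-52\right) 10 + J{\left(b{\left(c{\left(6 \right)} \right)} \right)} = \left(-52\right) 10 + \sqrt{2} \sqrt{- 4 \sqrt{\sqrt{2 + 6}}} = -520 + \sqrt{2} \sqrt{- 4 \sqrt{\sqrt{8}}} = -520 + \sqrt{2} \sqrt{- 4 \sqrt{2 \sqrt{2}}} = -520 + \sqrt{2} \sqrt{- 4 \cdot 2^{\frac{3}{4}}} = -520 + \sqrt{2} \cdot 2 i 2^{\frac{3}{8}} = -520 + 2 i 2^{\frac{7}{8}}$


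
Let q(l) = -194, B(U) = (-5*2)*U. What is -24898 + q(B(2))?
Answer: -25092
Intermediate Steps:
B(U) = -10*U
-24898 + q(B(2)) = -24898 - 194 = -25092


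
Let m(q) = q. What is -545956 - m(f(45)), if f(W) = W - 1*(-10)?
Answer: -546011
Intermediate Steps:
f(W) = 10 + W (f(W) = W + 10 = 10 + W)
-545956 - m(f(45)) = -545956 - (10 + 45) = -545956 - 1*55 = -545956 - 55 = -546011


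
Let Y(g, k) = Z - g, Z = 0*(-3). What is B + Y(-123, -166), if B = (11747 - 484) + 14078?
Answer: 25464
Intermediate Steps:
B = 25341 (B = 11263 + 14078 = 25341)
Z = 0
Y(g, k) = -g (Y(g, k) = 0 - g = -g)
B + Y(-123, -166) = 25341 - 1*(-123) = 25341 + 123 = 25464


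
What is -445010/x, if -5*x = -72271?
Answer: -2225050/72271 ≈ -30.788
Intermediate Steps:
x = 72271/5 (x = -⅕*(-72271) = 72271/5 ≈ 14454.)
-445010/x = -445010/72271/5 = -445010*5/72271 = -2225050/72271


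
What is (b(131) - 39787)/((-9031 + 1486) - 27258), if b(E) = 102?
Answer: 39685/34803 ≈ 1.1403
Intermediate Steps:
(b(131) - 39787)/((-9031 + 1486) - 27258) = (102 - 39787)/((-9031 + 1486) - 27258) = -39685/(-7545 - 27258) = -39685/(-34803) = -39685*(-1/34803) = 39685/34803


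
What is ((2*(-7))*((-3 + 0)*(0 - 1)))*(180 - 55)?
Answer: -5250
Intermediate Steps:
((2*(-7))*((-3 + 0)*(0 - 1)))*(180 - 55) = -(-42)*(-1)*125 = -14*3*125 = -42*125 = -5250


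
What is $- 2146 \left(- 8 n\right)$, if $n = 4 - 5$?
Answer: $-17168$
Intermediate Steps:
$n = -1$
$- 2146 \left(- 8 n\right) = - 2146 \left(\left(-8\right) \left(-1\right)\right) = \left(-2146\right) 8 = -17168$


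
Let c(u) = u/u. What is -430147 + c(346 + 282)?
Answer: -430146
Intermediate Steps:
c(u) = 1
-430147 + c(346 + 282) = -430147 + 1 = -430146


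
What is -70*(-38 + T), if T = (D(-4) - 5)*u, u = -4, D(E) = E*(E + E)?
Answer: 10220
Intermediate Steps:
D(E) = 2*E² (D(E) = E*(2*E) = 2*E²)
T = -108 (T = (2*(-4)² - 5)*(-4) = (2*16 - 5)*(-4) = (32 - 5)*(-4) = 27*(-4) = -108)
-70*(-38 + T) = -70*(-38 - 108) = -70*(-146) = 10220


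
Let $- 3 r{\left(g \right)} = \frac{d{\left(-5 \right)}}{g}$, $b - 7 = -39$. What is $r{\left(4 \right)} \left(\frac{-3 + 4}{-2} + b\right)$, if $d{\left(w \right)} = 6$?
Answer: $\frac{65}{4} \approx 16.25$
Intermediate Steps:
$b = -32$ ($b = 7 - 39 = -32$)
$r{\left(g \right)} = - \frac{2}{g}$ ($r{\left(g \right)} = - \frac{6 \frac{1}{g}}{3} = - \frac{2}{g}$)
$r{\left(4 \right)} \left(\frac{-3 + 4}{-2} + b\right) = - \frac{2}{4} \left(\frac{-3 + 4}{-2} - 32\right) = \left(-2\right) \frac{1}{4} \left(1 \left(- \frac{1}{2}\right) - 32\right) = - \frac{- \frac{1}{2} - 32}{2} = \left(- \frac{1}{2}\right) \left(- \frac{65}{2}\right) = \frac{65}{4}$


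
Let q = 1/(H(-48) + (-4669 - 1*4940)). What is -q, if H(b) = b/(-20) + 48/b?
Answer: 5/48038 ≈ 0.00010408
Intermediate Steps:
H(b) = 48/b - b/20 (H(b) = b*(-1/20) + 48/b = -b/20 + 48/b = 48/b - b/20)
q = -5/48038 (q = 1/((48/(-48) - 1/20*(-48)) + (-4669 - 1*4940)) = 1/((48*(-1/48) + 12/5) + (-4669 - 4940)) = 1/((-1 + 12/5) - 9609) = 1/(7/5 - 9609) = 1/(-48038/5) = -5/48038 ≈ -0.00010408)
-q = -1*(-5/48038) = 5/48038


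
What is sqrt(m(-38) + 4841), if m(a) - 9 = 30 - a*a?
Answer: 2*sqrt(859) ≈ 58.617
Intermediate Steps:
m(a) = 39 - a**2 (m(a) = 9 + (30 - a*a) = 9 + (30 - a**2) = 39 - a**2)
sqrt(m(-38) + 4841) = sqrt((39 - 1*(-38)**2) + 4841) = sqrt((39 - 1*1444) + 4841) = sqrt((39 - 1444) + 4841) = sqrt(-1405 + 4841) = sqrt(3436) = 2*sqrt(859)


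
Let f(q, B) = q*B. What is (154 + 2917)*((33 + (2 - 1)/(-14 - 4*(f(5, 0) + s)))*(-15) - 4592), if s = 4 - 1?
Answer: -406130537/26 ≈ -1.5620e+7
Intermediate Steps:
s = 3
f(q, B) = B*q
(154 + 2917)*((33 + (2 - 1)/(-14 - 4*(f(5, 0) + s)))*(-15) - 4592) = (154 + 2917)*((33 + (2 - 1)/(-14 - 4*(0*5 + 3)))*(-15) - 4592) = 3071*((33 + 1/(-14 - 4*(0 + 3)))*(-15) - 4592) = 3071*((33 + 1/(-14 - 4*3))*(-15) - 4592) = 3071*((33 + 1/(-14 - 12))*(-15) - 4592) = 3071*((33 + 1/(-26))*(-15) - 4592) = 3071*((33 + 1*(-1/26))*(-15) - 4592) = 3071*((33 - 1/26)*(-15) - 4592) = 3071*((857/26)*(-15) - 4592) = 3071*(-12855/26 - 4592) = 3071*(-132247/26) = -406130537/26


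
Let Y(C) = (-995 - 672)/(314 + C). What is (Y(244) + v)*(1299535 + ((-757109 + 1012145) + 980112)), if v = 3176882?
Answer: 4493228724193987/558 ≈ 8.0524e+12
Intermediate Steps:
Y(C) = -1667/(314 + C)
(Y(244) + v)*(1299535 + ((-757109 + 1012145) + 980112)) = (-1667/(314 + 244) + 3176882)*(1299535 + ((-757109 + 1012145) + 980112)) = (-1667/558 + 3176882)*(1299535 + (255036 + 980112)) = (-1667*1/558 + 3176882)*(1299535 + 1235148) = (-1667/558 + 3176882)*2534683 = (1772698489/558)*2534683 = 4493228724193987/558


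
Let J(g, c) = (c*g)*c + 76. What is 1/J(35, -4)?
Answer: 1/636 ≈ 0.0015723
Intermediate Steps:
J(g, c) = 76 + g*c² (J(g, c) = g*c² + 76 = 76 + g*c²)
1/J(35, -4) = 1/(76 + 35*(-4)²) = 1/(76 + 35*16) = 1/(76 + 560) = 1/636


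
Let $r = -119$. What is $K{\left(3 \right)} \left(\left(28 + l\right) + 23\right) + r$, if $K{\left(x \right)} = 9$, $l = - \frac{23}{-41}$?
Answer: $\frac{14147}{41} \approx 345.05$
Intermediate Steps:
$l = \frac{23}{41}$ ($l = \left(-23\right) \left(- \frac{1}{41}\right) = \frac{23}{41} \approx 0.56098$)
$K{\left(3 \right)} \left(\left(28 + l\right) + 23\right) + r = 9 \left(\left(28 + \frac{23}{41}\right) + 23\right) - 119 = 9 \left(\frac{1171}{41} + 23\right) - 119 = 9 \cdot \frac{2114}{41} - 119 = \frac{19026}{41} - 119 = \frac{14147}{41}$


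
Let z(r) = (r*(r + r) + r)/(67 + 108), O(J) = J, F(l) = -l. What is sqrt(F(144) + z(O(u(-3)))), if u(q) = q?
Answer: I*sqrt(176295)/35 ≈ 11.996*I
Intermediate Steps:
z(r) = r/175 + 2*r**2/175 (z(r) = (r*(2*r) + r)/175 = (2*r**2 + r)*(1/175) = (r + 2*r**2)*(1/175) = r/175 + 2*r**2/175)
sqrt(F(144) + z(O(u(-3)))) = sqrt(-1*144 + (1/175)*(-3)*(1 + 2*(-3))) = sqrt(-144 + (1/175)*(-3)*(1 - 6)) = sqrt(-144 + (1/175)*(-3)*(-5)) = sqrt(-144 + 3/35) = sqrt(-5037/35) = I*sqrt(176295)/35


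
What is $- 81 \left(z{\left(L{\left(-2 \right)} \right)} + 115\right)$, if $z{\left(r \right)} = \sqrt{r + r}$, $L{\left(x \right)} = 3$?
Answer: $-9315 - 81 \sqrt{6} \approx -9513.4$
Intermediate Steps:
$z{\left(r \right)} = \sqrt{2} \sqrt{r}$ ($z{\left(r \right)} = \sqrt{2 r} = \sqrt{2} \sqrt{r}$)
$- 81 \left(z{\left(L{\left(-2 \right)} \right)} + 115\right) = - 81 \left(\sqrt{2} \sqrt{3} + 115\right) = - 81 \left(\sqrt{6} + 115\right) = - 81 \left(115 + \sqrt{6}\right) = -9315 - 81 \sqrt{6}$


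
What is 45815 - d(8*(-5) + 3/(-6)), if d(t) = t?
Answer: 91711/2 ≈ 45856.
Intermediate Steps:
45815 - d(8*(-5) + 3/(-6)) = 45815 - (8*(-5) + 3/(-6)) = 45815 - (-40 + 3*(-⅙)) = 45815 - (-40 - ½) = 45815 - 1*(-81/2) = 45815 + 81/2 = 91711/2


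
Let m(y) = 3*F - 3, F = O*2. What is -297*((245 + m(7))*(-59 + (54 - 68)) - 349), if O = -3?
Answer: 4960197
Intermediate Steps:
F = -6 (F = -3*2 = -6)
m(y) = -21 (m(y) = 3*(-6) - 3 = -18 - 3 = -21)
-297*((245 + m(7))*(-59 + (54 - 68)) - 349) = -297*((245 - 21)*(-59 + (54 - 68)) - 349) = -297*(224*(-59 - 14) - 349) = -297*(224*(-73) - 349) = -297*(-16352 - 349) = -297*(-16701) = 4960197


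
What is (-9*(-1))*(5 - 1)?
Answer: 36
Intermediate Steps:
(-9*(-1))*(5 - 1) = 9*4 = 36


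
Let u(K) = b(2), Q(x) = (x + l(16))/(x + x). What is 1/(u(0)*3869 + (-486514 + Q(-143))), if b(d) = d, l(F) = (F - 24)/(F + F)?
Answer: -1144/547719171 ≈ -2.0887e-6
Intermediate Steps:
l(F) = (-24 + F)/(2*F) (l(F) = (-24 + F)/((2*F)) = (-24 + F)*(1/(2*F)) = (-24 + F)/(2*F))
Q(x) = (-¼ + x)/(2*x) (Q(x) = (x + (½)*(-24 + 16)/16)/(x + x) = (x + (½)*(1/16)*(-8))/((2*x)) = (x - ¼)*(1/(2*x)) = (-¼ + x)*(1/(2*x)) = (-¼ + x)/(2*x))
u(K) = 2
1/(u(0)*3869 + (-486514 + Q(-143))) = 1/(2*3869 + (-486514 + (⅛)*(-1 + 4*(-143))/(-143))) = 1/(7738 + (-486514 + (⅛)*(-1/143)*(-1 - 572))) = 1/(7738 + (-486514 + (⅛)*(-1/143)*(-573))) = 1/(7738 + (-486514 + 573/1144)) = 1/(7738 - 556571443/1144) = 1/(-547719171/1144) = -1144/547719171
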